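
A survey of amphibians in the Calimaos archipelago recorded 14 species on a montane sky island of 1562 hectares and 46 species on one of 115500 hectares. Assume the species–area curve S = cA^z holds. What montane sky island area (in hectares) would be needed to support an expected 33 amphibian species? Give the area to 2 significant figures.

35000 hectares

z = ln(46/14) / ln(115500/1562) = 1.1896 / 4.3033 = 0.2764
c = 14 / 1562^0.2764 = 14 / 7.636 = 1.834
A = (33/1.834)^(1/0.2764) ⇒ ln A = ln(18)/0.2764 = 10.4555
A = e^10.4555 ≈ 34736 hectares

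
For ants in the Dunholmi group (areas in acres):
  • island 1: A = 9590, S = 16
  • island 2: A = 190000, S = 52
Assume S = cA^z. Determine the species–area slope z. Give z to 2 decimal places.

Taking logs: ln S = ln c + z ln A, so z = (ln S₂ − ln S₁)/(ln A₂ − ln A₁).
z = ln(52/16) / ln(190000/9590) = ln(3.25) / ln(19.81) = 1.1787 / 2.9863 = 0.3947

0.39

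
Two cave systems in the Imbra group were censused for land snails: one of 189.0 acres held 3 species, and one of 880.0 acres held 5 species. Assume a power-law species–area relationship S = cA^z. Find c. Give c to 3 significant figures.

0.526

z = ln(S₂/S₁) / ln(A₂/A₁) = ln(5/3) / ln(880/189) = 0.5108 / 1.5382 = 0.3321
c = S₁ / A₁^z = 3 / 189^0.3321 = 3 / 5.702 = 0.5262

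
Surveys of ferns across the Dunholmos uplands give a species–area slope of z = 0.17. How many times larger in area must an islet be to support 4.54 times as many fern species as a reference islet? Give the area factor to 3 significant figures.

7330

(A₂/A₁)^0.17 = 4.54, so A₂/A₁ = 4.54^(1/0.17) = 4.54^5.882
ln(A₂/A₁) = ln 4.54 / 0.17 = 1.5129 / 0.17 = 8.8996
A₂/A₁ = e^8.8996 ≈ 7329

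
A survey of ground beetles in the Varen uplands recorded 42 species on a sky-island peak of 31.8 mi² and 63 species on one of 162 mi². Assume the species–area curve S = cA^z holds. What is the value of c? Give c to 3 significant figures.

17.7

z = ln(S₂/S₁) / ln(A₂/A₁) = ln(63/42) / ln(162/31.8) = 0.4055 / 1.6281 = 0.2490
c = S₁ / A₁^z = 42 / 31.8^0.2490 = 42 / 2.367 = 17.75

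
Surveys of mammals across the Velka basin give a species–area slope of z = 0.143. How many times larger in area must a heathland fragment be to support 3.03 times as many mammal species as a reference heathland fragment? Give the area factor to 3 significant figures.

2330

(A₂/A₁)^0.143 = 3.03, so A₂/A₁ = 3.03^(1/0.143) = 3.03^6.993
ln(A₂/A₁) = ln 3.03 / 0.143 = 1.1086 / 0.143 = 7.7522
A₂/A₁ = e^7.7522 ≈ 2327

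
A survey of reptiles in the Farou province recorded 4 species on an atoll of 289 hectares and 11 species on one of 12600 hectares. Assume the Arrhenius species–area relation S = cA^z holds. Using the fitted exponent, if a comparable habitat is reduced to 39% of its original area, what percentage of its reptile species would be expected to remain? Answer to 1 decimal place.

77.7%

z = ln(11/4) / ln(12600/289) = 1.0116 / 3.7750 = 0.2680
S_new/S_old = (A_new/A_old)^z = 0.39^0.2680 = exp(0.2680 × -0.9416) = 0.777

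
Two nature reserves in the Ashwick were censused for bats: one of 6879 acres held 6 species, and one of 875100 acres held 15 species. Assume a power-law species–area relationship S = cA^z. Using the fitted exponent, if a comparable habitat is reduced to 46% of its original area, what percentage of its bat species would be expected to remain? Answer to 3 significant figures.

z = ln(15/6) / ln(875100/6879) = 0.9163 / 4.8459 = 0.1891
S_new/S_old = (A_new/A_old)^z = 0.46^0.1891 = exp(0.1891 × -0.7765) = 0.8634

86.3%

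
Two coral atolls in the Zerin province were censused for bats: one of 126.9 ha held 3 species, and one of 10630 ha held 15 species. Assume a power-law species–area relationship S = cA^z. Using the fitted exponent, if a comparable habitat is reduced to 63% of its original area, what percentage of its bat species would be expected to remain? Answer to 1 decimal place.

z = ln(15/3) / ln(10630/126.9) = 1.6094 / 4.4280 = 0.3635
S_new/S_old = (A_new/A_old)^z = 0.63^0.3635 = exp(0.3635 × -0.4620) = 0.8454

84.5%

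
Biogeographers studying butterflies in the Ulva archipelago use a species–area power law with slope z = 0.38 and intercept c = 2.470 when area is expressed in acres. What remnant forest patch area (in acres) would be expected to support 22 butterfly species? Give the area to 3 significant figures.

22 = 2.47 × A^0.38  ⇒  A^0.38 = 22/2.47 = 8.907
ln A = ln(8.907) / 0.38 = 2.1868 / 0.38 = 5.7548
A = e^5.7548 ≈ 315.7 acres

316 acres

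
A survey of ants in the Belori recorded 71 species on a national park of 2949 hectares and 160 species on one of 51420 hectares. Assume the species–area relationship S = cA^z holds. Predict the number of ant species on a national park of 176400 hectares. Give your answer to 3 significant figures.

z = ln(160/71) / ln(51420/2949) = 0.8125 / 2.8586 = 0.2842
c = 71 / 2949^0.2842 = 71 / 9.687 = 7.329
S₃ = 7.329 × 176400^0.2842 = 7.329 × 30.99 ≈ 227.1

227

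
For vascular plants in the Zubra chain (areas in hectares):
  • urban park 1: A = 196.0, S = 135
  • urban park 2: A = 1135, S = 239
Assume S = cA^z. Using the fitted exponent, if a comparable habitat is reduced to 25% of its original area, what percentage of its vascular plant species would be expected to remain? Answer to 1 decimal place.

z = ln(239/135) / ln(1135/196) = 0.5712 / 1.7563 = 0.3252
S_new/S_old = (A_new/A_old)^z = 0.25^0.3252 = exp(0.3252 × -1.3863) = 0.6371

63.7%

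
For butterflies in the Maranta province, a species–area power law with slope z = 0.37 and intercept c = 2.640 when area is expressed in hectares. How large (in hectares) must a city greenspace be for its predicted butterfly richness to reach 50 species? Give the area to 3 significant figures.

2830 hectares

50 = 2.64 × A^0.37  ⇒  A^0.37 = 50/2.64 = 18.94
ln A = ln(18.94) / 0.37 = 2.9412 / 0.37 = 7.9493
A = e^7.9493 ≈ 2834 hectares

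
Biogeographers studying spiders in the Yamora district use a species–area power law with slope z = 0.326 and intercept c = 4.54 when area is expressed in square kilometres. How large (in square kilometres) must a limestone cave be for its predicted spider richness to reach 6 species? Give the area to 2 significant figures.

2.4 square kilometres

6 = 4.54 × A^0.326  ⇒  A^0.326 = 6/4.54 = 1.322
ln A = ln(1.322) / 0.326 = 0.2788 / 0.326 = 0.8553
A = e^0.8553 ≈ 2.352 square kilometres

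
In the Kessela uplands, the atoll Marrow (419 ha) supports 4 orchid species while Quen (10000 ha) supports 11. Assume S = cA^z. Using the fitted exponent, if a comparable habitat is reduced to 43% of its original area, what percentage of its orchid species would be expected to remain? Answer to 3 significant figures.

z = ln(11/4) / ln(10000/419) = 1.0116 / 3.1725 = 0.3189
S_new/S_old = (A_new/A_old)^z = 0.43^0.3189 = exp(0.3189 × -0.8440) = 0.7641

76.4%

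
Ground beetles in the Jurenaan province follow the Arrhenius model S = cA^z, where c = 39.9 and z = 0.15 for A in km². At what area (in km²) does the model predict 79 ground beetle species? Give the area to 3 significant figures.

95.0 km²

79 = 39.9 × A^0.15  ⇒  A^0.15 = 79/39.9 = 1.98
ln A = ln(1.98) / 0.15 = 0.6831 / 0.15 = 4.5538
A = e^4.5538 ≈ 94.99 km²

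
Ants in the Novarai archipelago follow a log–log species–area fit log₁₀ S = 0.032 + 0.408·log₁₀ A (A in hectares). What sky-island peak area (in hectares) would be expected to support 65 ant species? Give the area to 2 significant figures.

65 = 1.076 × A^0.408  ⇒  A^0.408 = 65/1.076 = 60.38
ln A = ln(60.38) / 0.408 = 4.1007 / 0.408 = 10.0507
A = e^10.0507 ≈ 23173 hectares

23000 hectares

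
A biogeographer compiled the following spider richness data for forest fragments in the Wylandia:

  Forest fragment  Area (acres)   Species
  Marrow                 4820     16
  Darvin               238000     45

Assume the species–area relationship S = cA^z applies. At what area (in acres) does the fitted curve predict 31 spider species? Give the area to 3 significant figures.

58400 acres

z = ln(45/16) / ln(238000/4820) = 1.0341 / 3.8995 = 0.2652
c = 16 / 4820^0.2652 = 16 / 9.477 = 1.688
A = (31/1.688)^(1/0.2652) ⇒ ln A = ln(18.36)/0.2652 = 10.9747
A = e^10.9747 ≈ 58376 acres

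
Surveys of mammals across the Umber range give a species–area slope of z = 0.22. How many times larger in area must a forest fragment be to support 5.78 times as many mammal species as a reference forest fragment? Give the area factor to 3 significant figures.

(A₂/A₁)^0.22 = 5.78, so A₂/A₁ = 5.78^(1/0.22) = 5.78^4.545
ln(A₂/A₁) = ln 5.78 / 0.22 = 1.7544 / 0.22 = 7.9746
A₂/A₁ = e^7.9746 ≈ 2906

2910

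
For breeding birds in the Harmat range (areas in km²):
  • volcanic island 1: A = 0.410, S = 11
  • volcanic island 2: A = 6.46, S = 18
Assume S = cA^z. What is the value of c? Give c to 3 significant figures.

12.9

z = ln(S₂/S₁) / ln(A₂/A₁) = ln(18/11) / ln(6.46/0.41) = 0.4925 / 2.7572 = 0.1786
c = S₁ / A₁^z = 11 / 0.41^0.1786 = 11 / 0.8528 = 12.9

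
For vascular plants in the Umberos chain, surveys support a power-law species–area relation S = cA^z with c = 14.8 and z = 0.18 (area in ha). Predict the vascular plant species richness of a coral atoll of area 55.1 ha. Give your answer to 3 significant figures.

S = 14.8 × 55.1^0.18
ln S = ln 14.8 + 0.18 × ln 55.1 = 2.6946 + 0.18 × 4.0091 = 3.4163
S = e^3.4163 ≈ 30.46

30.5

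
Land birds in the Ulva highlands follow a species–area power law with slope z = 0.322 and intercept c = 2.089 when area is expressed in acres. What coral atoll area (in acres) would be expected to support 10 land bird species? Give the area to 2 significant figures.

10 = 2.089 × A^0.322  ⇒  A^0.322 = 10/2.089 = 4.787
ln A = ln(4.787) / 0.322 = 1.5659 / 0.322 = 4.8630
A = e^4.8630 ≈ 129.4 acres

130 acres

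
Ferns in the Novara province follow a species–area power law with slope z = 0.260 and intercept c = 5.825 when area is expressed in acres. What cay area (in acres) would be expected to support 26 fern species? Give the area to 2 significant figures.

320 acres

26 = 5.825 × A^0.26  ⇒  A^0.26 = 26/5.825 = 4.464
ln A = ln(4.464) / 0.26 = 1.4959 / 0.26 = 5.7536
A = e^5.7536 ≈ 315.3 acres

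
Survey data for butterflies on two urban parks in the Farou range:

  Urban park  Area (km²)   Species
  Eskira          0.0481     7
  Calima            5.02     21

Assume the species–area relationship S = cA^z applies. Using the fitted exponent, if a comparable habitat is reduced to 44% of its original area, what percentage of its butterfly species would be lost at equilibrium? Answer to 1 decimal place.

z = ln(21/7) / ln(5.02/0.0481) = 1.0986 / 4.6479 = 0.2364
S_new/S_old = (A_new/A_old)^z = 0.44^0.2364 = exp(0.2364 × -0.8210) = 0.8236
Fraction lost = 1 − 0.8236 = 0.1764

17.6%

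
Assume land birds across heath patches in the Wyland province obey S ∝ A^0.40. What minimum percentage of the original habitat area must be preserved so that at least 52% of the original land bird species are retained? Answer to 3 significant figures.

19.5%

Need (A_new/A_old)^0.4 = 0.52, so A_new/A_old = 0.52^(1/0.4) = 0.52^2.5
ln(A_new/A_old) = ln 0.52 / 0.4 = -0.6539 / 0.4 = -1.6348
A_new/A_old = e^-1.6348 ≈ 0.195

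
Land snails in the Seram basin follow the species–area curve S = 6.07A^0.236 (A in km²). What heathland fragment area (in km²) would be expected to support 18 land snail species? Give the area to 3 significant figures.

100 km²

18 = 6.07 × A^0.236  ⇒  A^0.236 = 18/6.07 = 2.965
ln A = ln(2.965) / 0.236 = 1.0870 / 0.236 = 4.6060
A = e^4.6060 ≈ 100.1 km²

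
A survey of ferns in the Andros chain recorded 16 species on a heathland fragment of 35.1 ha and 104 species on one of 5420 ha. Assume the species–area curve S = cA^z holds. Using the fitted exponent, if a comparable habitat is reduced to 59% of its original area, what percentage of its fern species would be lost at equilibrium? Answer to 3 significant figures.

z = ln(104/16) / ln(5420/35.1) = 1.8718 / 5.0396 = 0.3714
S_new/S_old = (A_new/A_old)^z = 0.59^0.3714 = exp(0.3714 × -0.5276) = 0.822
Fraction lost = 1 − 0.822 = 0.178

17.8%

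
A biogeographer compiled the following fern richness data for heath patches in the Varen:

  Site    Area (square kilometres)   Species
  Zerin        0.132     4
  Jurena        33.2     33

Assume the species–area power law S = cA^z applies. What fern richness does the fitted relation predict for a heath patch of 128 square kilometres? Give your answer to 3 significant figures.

55.2

z = ln(33/4) / ln(33.2/0.132) = 2.1102 / 5.5275 = 0.3818
c = 4 / 0.132^0.3818 = 4 / 0.4616 = 8.666
S₃ = 8.666 × 128^0.3818 = 8.666 × 6.375 ≈ 55.24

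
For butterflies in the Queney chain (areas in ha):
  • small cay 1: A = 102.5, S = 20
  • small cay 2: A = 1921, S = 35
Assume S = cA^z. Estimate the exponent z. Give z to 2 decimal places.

Taking logs: ln S = ln c + z ln A, so z = (ln S₂ − ln S₁)/(ln A₂ − ln A₁).
z = ln(35/20) / ln(1921/102.5) = ln(1.75) / ln(18.74) = 0.5596 / 2.9307 = 0.1909

0.19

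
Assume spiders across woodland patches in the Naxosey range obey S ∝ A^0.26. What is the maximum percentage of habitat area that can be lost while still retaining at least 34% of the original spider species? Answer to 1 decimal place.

98.4%

Need (A_new/A_old)^0.26 = 0.34, so A_new/A_old = 0.34^(1/0.26) = 0.34^3.846
ln(A_new/A_old) = ln 0.34 / 0.26 = -1.0788 / 0.26 = -4.1493
A_new/A_old = e^-4.1493 ≈ 0.01578
Fraction that can be lost = 1 − 0.01578 = 0.9842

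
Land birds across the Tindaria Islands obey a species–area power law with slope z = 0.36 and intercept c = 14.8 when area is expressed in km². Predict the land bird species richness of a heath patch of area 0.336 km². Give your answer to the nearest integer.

10

S = 14.8 × 0.336^0.36
ln S = ln 14.8 + 0.36 × ln 0.336 = 2.6946 + 0.36 × -1.0906 = 2.3020
S = e^2.3020 ≈ 9.994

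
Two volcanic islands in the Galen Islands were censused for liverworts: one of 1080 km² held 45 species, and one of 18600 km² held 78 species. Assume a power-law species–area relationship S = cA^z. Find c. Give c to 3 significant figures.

z = ln(S₂/S₁) / ln(A₂/A₁) = ln(78/45) / ln(18600/1080) = 0.5500 / 2.8462 = 0.1933
c = S₁ / A₁^z = 45 / 1080^0.1933 = 45 / 3.857 = 11.67

11.7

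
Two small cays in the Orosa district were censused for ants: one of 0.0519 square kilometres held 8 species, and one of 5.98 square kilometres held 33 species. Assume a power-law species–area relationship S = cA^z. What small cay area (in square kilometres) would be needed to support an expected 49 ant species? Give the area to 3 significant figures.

z = ln(33/8) / ln(5.98/0.0519) = 1.4171 / 4.7469 = 0.2985
c = 8 / 0.0519^0.2985 = 8 / 0.4135 = 19.35
A = (49/19.35)^(1/0.2985) ⇒ ln A = ln(2.532)/0.2985 = 3.1126
A = e^3.1126 ≈ 22.48 square kilometres

22.5 square kilometres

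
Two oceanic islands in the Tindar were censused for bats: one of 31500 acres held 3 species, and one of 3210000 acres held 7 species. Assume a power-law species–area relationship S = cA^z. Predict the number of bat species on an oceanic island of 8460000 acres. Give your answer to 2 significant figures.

z = ln(7/3) / ln(3210000/31500) = 0.8473 / 4.6240 = 0.1832
c = 3 / 31500^0.1832 = 3 / 6.672 = 0.4496
S₃ = 0.4496 × 8460000^0.1832 = 0.4496 × 18.59 ≈ 8.36

8.4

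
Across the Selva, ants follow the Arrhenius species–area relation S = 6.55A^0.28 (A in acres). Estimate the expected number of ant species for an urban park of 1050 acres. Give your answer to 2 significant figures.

46

S = 6.55 × 1050^0.28
ln S = ln 6.55 + 0.28 × ln 1050 = 1.8795 + 0.28 × 6.9565 = 3.8273
S = e^3.8273 ≈ 45.94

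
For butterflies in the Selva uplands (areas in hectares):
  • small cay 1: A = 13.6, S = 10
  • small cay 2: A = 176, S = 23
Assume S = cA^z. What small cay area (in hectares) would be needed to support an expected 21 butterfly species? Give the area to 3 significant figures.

133 hectares

z = ln(23/10) / ln(176/13.6) = 0.8329 / 2.5604 = 0.3253
c = 10 / 13.6^0.3253 = 10 / 2.337 = 4.278
A = (21/4.278)^(1/0.3253) ⇒ ln A = ln(4.909)/0.3253 = 4.8908
A = e^4.8908 ≈ 133.1 hectares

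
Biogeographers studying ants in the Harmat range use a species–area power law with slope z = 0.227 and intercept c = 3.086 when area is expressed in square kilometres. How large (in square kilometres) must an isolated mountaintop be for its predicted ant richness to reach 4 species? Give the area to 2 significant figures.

4 = 3.086 × A^0.227  ⇒  A^0.227 = 4/3.086 = 1.296
ln A = ln(1.296) / 0.227 = 0.2594 / 0.227 = 1.1428
A = e^1.1428 ≈ 3.136 square kilometres

3.1 square kilometres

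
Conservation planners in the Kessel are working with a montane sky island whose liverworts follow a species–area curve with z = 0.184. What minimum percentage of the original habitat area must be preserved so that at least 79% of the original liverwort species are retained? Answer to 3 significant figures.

Need (A_new/A_old)^0.184 = 0.79, so A_new/A_old = 0.79^(1/0.184) = 0.79^5.435
ln(A_new/A_old) = ln 0.79 / 0.184 = -0.2357 / 0.184 = -1.2811
A_new/A_old = e^-1.2811 ≈ 0.2777

27.8%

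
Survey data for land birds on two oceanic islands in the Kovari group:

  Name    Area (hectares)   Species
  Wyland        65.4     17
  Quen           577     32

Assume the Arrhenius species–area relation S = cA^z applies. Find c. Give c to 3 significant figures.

5.05

z = ln(S₂/S₁) / ln(A₂/A₁) = ln(32/17) / ln(577/65.4) = 0.6325 / 2.1773 = 0.2905
c = S₁ / A₁^z = 17 / 65.4^0.2905 = 17 / 3.368 = 5.047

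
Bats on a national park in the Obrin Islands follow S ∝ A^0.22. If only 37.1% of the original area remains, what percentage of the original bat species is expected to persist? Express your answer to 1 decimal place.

S_new/S_old = (A_new/A_old)^z = 0.371^0.22
= exp(0.22 × ln 0.371) = exp(0.22 × -0.9916) = exp(-0.2181) ≈ 0.804

80.4%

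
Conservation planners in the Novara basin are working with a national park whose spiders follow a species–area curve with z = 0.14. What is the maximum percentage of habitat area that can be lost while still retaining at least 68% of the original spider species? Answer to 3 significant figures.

Need (A_new/A_old)^0.14 = 0.68, so A_new/A_old = 0.68^(1/0.14) = 0.68^7.143
ln(A_new/A_old) = ln 0.68 / 0.14 = -0.3857 / 0.14 = -2.7547
A_new/A_old = e^-2.7547 ≈ 0.06363
Fraction that can be lost = 1 − 0.06363 = 0.9364

93.6%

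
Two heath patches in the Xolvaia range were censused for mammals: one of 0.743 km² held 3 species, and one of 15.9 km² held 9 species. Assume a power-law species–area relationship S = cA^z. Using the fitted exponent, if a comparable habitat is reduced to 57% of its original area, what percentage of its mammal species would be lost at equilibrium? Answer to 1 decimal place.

18.3%

z = ln(9/3) / ln(15.9/0.743) = 1.0986 / 3.0634 = 0.3586
S_new/S_old = (A_new/A_old)^z = 0.57^0.3586 = exp(0.3586 × -0.5621) = 0.8174
Fraction lost = 1 − 0.8174 = 0.1826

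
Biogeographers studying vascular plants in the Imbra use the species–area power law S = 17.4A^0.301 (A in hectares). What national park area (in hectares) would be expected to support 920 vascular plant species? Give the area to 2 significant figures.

530000 hectares

920 = 17.4 × A^0.301  ⇒  A^0.301 = 920/17.4 = 52.87
ln A = ln(52.87) / 0.301 = 3.9679 / 0.301 = 13.1824
A = e^13.1824 ≈ 530940 hectares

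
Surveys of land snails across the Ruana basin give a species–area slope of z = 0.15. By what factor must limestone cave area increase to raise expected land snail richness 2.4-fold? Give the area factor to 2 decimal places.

342.56

(A₂/A₁)^0.15 = 2.4, so A₂/A₁ = 2.4^(1/0.15) = 2.4^6.667
ln(A₂/A₁) = ln 2.4 / 0.15 = 0.8755 / 0.15 = 5.8365
A₂/A₁ = e^5.8365 ≈ 342.6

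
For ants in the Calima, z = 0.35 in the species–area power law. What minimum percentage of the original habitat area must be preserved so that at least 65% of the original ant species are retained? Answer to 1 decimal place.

Need (A_new/A_old)^0.35 = 0.65, so A_new/A_old = 0.65^(1/0.35) = 0.65^2.857
ln(A_new/A_old) = ln 0.65 / 0.35 = -0.4308 / 0.35 = -1.2308
A_new/A_old = e^-1.2308 ≈ 0.2921

29.2%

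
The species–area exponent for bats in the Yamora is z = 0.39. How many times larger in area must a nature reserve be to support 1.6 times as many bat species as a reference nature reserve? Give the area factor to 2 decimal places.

3.34

(A₂/A₁)^0.39 = 1.6, so A₂/A₁ = 1.6^(1/0.39) = 1.6^2.564
ln(A₂/A₁) = ln 1.6 / 0.39 = 0.4700 / 0.39 = 1.2051
A₂/A₁ = e^1.2051 ≈ 3.337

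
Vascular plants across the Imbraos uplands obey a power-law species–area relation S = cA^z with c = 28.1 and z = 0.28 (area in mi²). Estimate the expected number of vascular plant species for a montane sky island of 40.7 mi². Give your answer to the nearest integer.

S = 28.1 × 40.7^0.28
ln S = ln 28.1 + 0.28 × ln 40.7 = 3.3358 + 0.28 × 3.7062 = 4.3735
S = e^4.3735 ≈ 79.32

79 species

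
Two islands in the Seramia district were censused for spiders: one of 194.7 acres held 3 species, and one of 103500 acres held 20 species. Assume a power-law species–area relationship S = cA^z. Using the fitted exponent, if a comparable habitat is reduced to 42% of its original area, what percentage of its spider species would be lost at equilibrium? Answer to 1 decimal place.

23.1%

z = ln(20/3) / ln(103500/194.7) = 1.8971 / 6.2759 = 0.3023
S_new/S_old = (A_new/A_old)^z = 0.42^0.3023 = exp(0.3023 × -0.8675) = 0.7693
Fraction lost = 1 − 0.7693 = 0.2307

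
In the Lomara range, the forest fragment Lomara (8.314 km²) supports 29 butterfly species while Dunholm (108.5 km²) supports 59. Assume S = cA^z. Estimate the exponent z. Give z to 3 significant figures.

0.276

Taking logs: ln S = ln c + z ln A, so z = (ln S₂ − ln S₁)/(ln A₂ − ln A₁).
z = ln(59/29) / ln(108.5/8.314) = ln(2.034) / ln(13.05) = 0.7102 / 2.5688 = 0.2765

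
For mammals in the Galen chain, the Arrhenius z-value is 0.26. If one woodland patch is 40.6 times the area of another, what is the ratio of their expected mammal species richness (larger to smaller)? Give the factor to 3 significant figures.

2.62

S₂/S₁ = (A₂/A₁)^z = 40.6^0.26
ln(S₂/S₁) = 0.26 × ln 40.6 = 0.26 × 3.7038 = 0.9630
S₂/S₁ = e^0.9630 ≈ 2.619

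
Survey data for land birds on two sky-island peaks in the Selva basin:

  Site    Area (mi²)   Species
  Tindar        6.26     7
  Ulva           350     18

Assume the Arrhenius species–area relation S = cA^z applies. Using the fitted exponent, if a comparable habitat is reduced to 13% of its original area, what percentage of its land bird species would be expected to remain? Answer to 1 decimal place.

z = ln(18/7) / ln(350/6.26) = 0.9445 / 4.0238 = 0.2347
S_new/S_old = (A_new/A_old)^z = 0.13^0.2347 = exp(0.2347 × -2.0402) = 0.6195

61.9%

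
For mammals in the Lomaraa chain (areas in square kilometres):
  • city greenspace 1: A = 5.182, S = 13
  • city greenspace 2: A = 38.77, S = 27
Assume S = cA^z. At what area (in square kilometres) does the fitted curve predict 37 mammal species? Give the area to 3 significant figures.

92.3 square kilometres

z = ln(27/13) / ln(38.77/5.182) = 0.7309 / 2.0125 = 0.3632
c = 13 / 5.182^0.3632 = 13 / 1.818 = 7.152
A = (37/7.152)^(1/0.3632) ⇒ ln A = ln(5.173)/0.3632 = 4.5252
A = e^4.5252 ≈ 92.31 square kilometres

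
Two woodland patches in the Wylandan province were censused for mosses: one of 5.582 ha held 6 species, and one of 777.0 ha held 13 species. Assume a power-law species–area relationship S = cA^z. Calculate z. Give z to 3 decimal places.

Taking logs: ln S = ln c + z ln A, so z = (ln S₂ − ln S₁)/(ln A₂ − ln A₁).
z = ln(13/6) / ln(777/5.582) = ln(2.167) / ln(139.2) = 0.7732 / 4.9359 = 0.1566

0.157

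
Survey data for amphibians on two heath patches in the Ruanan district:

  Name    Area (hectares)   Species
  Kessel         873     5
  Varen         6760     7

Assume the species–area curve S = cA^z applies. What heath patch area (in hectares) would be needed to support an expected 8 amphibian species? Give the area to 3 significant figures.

15200 hectares

z = ln(7/5) / ln(6760/873) = 0.3365 / 2.0468 = 0.1644
c = 5 / 873^0.1644 = 5 / 3.044 = 1.643
A = (8/1.643)^(1/0.1644) ⇒ ln A = ln(4.871)/0.1644 = 9.6311
A = e^9.6311 ≈ 15231 hectares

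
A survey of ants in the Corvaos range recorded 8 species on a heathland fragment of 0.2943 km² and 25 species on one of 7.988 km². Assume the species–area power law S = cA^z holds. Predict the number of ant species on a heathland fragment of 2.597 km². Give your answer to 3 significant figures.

z = ln(25/8) / ln(7.988/0.2943) = 1.1394 / 3.3011 = 0.3452
c = 8 / 0.2943^0.3452 = 8 / 0.6556 = 12.2
S₃ = 12.2 × 2.597^0.3452 = 12.2 × 1.39 ≈ 16.96

17.0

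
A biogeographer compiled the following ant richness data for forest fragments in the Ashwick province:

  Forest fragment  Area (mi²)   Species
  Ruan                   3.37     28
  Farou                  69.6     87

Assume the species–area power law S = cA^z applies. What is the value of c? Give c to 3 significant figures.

17.8

z = ln(S₂/S₁) / ln(A₂/A₁) = ln(87/28) / ln(69.6/3.37) = 1.1337 / 3.0279 = 0.3744
c = S₁ / A₁^z = 28 / 3.37^0.3744 = 28 / 1.576 = 17.77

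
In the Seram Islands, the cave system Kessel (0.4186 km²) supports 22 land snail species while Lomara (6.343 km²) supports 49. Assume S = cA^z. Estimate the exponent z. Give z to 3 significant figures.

0.295

Taking logs: ln S = ln c + z ln A, so z = (ln S₂ − ln S₁)/(ln A₂ − ln A₁).
z = ln(49/22) / ln(6.343/0.4186) = ln(2.227) / ln(15.15) = 0.8008 / 2.7182 = 0.2946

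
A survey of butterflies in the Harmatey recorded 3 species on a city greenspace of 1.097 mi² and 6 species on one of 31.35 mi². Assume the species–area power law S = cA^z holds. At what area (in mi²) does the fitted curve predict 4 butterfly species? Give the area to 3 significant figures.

4.41 mi²

z = ln(6/3) / ln(31.35/1.097) = 0.6931 / 3.3526 = 0.2067
c = 3 / 1.097^0.2067 = 3 / 1.019 = 2.943
A = (4/2.943)^(1/0.2067) ⇒ ln A = ln(1.359)/0.2067 = 1.4840
A = e^1.4840 ≈ 4.411 mi²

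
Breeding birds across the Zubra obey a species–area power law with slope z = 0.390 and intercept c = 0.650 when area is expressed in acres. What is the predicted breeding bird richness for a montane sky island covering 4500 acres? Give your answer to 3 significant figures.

S = 0.65 × 4500^0.39
ln S = ln 0.65 + 0.39 × ln 4500 = -0.4308 + 0.39 × 8.4118 = 2.8498
S = e^2.8498 ≈ 17.28

17.3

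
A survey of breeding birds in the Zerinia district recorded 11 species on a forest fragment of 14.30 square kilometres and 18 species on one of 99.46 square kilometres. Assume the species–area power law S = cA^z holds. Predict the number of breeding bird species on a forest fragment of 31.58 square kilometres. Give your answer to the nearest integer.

z = ln(18/11) / ln(99.46/14.3) = 0.4925 / 1.9395 = 0.2539
c = 11 / 14.3^0.2539 = 11 / 1.965 = 5.598
S₃ = 5.598 × 31.58^0.2539 = 5.598 × 2.403 ≈ 13.45

13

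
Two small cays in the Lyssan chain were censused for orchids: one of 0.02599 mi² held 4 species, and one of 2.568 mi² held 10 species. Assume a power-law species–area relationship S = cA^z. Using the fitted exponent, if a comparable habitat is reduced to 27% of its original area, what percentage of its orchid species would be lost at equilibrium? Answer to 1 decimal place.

z = ln(10/4) / ln(2.568/0.02599) = 0.9163 / 4.5932 = 0.1995
S_new/S_old = (A_new/A_old)^z = 0.27^0.1995 = exp(0.1995 × -1.3093) = 0.7701
Fraction lost = 1 − 0.7701 = 0.2299

23.0%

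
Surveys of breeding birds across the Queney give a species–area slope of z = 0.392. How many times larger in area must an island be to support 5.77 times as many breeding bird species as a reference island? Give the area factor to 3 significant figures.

(A₂/A₁)^0.392 = 5.77, so A₂/A₁ = 5.77^(1/0.392) = 5.77^2.551
ln(A₂/A₁) = ln 5.77 / 0.392 = 1.7527 / 0.392 = 4.4711
A₂/A₁ = e^4.4711 ≈ 87.45

87.5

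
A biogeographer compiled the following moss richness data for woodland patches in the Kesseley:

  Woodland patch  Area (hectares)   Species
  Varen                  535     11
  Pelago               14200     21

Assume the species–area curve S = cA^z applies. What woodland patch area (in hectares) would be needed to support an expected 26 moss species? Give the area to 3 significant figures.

z = ln(21/11) / ln(14200/535) = 0.6466 / 3.2787 = 0.1972
c = 11 / 535^0.1972 = 11 / 3.452 = 3.186
A = (26/3.186)^(1/0.1972) ⇒ ln A = ln(8.159)/0.1972 = 10.6439
A = e^10.6439 ≈ 41937 hectares

41900 hectares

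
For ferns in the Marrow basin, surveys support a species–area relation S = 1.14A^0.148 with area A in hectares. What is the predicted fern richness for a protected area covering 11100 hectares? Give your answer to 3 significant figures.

4.52

S = 1.14 × 11100^0.148 = 1.14 × 3.969 ≈ 4.525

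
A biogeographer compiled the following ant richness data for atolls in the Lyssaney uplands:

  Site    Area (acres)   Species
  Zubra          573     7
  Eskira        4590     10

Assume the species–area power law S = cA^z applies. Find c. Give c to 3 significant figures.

z = ln(S₂/S₁) / ln(A₂/A₁) = ln(10/7) / ln(4590/573) = 0.3567 / 2.0807 = 0.1714
c = S₁ / A₁^z = 7 / 573^0.1714 = 7 / 2.97 = 2.357

2.36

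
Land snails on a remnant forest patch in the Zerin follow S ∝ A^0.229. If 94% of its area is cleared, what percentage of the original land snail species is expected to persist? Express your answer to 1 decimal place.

52.5%

S_new/S_old = (A_new/A_old)^z = 0.06^0.229
= exp(0.229 × ln 0.06) = exp(0.229 × -2.8134) = exp(-0.6443) ≈ 0.525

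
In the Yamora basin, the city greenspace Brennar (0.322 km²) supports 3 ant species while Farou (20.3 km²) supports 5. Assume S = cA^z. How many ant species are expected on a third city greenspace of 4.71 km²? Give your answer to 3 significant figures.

z = ln(5/3) / ln(20.3/0.322) = 0.5108 / 4.1438 = 0.1233
c = 3 / 0.322^0.1233 = 3 / 0.8696 = 3.45
S₃ = 3.45 × 4.71^0.1233 = 3.45 × 1.211 ≈ 4.176

4.18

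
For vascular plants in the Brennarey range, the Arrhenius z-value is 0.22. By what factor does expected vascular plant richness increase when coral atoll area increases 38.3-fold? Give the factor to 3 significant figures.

2.23

S₂/S₁ = (A₂/A₁)^z = 38.3^0.22
ln(S₂/S₁) = 0.22 × ln 38.3 = 0.22 × 3.6454 = 0.8020
S₂/S₁ = e^0.8020 ≈ 2.23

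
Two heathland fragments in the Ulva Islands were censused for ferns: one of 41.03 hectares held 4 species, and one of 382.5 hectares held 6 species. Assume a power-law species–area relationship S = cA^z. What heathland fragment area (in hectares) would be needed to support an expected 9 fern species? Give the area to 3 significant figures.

z = ln(6/4) / ln(382.5/41.03) = 0.4055 / 2.2324 = 0.1816
c = 4 / 41.03^0.1816 = 4 / 1.963 = 2.037
A = (9/2.037)^(1/0.1816) ⇒ ln A = ln(4.417)/0.1816 = 8.1792
A = e^8.1792 ≈ 3566 hectares

3570 hectares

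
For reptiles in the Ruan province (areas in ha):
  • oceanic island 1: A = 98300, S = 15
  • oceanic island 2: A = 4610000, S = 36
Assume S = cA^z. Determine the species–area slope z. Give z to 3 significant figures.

Taking logs: ln S = ln c + z ln A, so z = (ln S₂ − ln S₁)/(ln A₂ − ln A₁).
z = ln(36/15) / ln(4610000/98300) = ln(2.4) / ln(46.9) = 0.8755 / 3.8480 = 0.2275

0.228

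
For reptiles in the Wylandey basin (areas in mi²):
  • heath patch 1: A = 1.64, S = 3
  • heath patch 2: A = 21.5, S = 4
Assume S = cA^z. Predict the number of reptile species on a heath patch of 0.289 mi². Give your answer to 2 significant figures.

2.5

z = ln(4/3) / ln(21.5/1.64) = 0.2877 / 2.5734 = 0.1118
c = 3 / 1.64^0.1118 = 3 / 1.057 = 2.839
S₃ = 2.839 × 0.289^0.1118 = 2.839 × 0.8704 ≈ 2.471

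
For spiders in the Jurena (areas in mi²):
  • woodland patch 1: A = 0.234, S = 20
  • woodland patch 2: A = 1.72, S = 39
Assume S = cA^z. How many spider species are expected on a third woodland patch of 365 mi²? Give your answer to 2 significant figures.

230

z = ln(39/20) / ln(1.72/0.234) = 0.6678 / 1.9948 = 0.3348
c = 20 / 0.234^0.3348 = 20 / 0.6149 = 32.52
S₃ = 32.52 × 365^0.3348 = 32.52 × 7.208 ≈ 234.4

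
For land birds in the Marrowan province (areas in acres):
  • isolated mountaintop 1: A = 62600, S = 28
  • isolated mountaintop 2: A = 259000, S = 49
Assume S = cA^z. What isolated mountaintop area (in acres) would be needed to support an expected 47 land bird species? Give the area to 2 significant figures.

230000 acres

z = ln(49/28) / ln(259000/62600) = 0.5596 / 1.4201 = 0.3941
c = 28 / 62600^0.3941 = 28 / 77.67 = 0.3605
A = (47/0.3605)^(1/0.3941) ⇒ ln A = ln(130.4)/0.3941 = 12.3588
A = e^12.3588 ≈ 233010 acres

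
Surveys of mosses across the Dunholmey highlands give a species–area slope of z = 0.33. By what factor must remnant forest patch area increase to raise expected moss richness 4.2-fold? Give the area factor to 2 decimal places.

77.38

(A₂/A₁)^0.33 = 4.2, so A₂/A₁ = 4.2^(1/0.33) = 4.2^3.03
ln(A₂/A₁) = ln 4.2 / 0.33 = 1.4351 / 0.33 = 4.3487
A₂/A₁ = e^4.3487 ≈ 77.38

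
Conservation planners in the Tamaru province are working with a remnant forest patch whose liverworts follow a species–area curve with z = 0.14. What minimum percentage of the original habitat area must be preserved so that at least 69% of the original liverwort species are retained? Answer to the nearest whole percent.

Need (A_new/A_old)^0.14 = 0.69, so A_new/A_old = 0.69^(1/0.14) = 0.69^7.143
ln(A_new/A_old) = ln 0.69 / 0.14 = -0.3711 / 0.14 = -2.6505
A_new/A_old = e^-2.6505 ≈ 0.07062

7%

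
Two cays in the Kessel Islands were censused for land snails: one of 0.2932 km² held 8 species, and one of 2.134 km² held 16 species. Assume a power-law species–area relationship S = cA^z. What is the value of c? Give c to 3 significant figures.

z = ln(S₂/S₁) / ln(A₂/A₁) = ln(16/8) / ln(2.134/0.2932) = 0.6931 / 1.9849 = 0.3492
c = S₁ / A₁^z = 8 / 0.2932^0.3492 = 8 / 0.6515 = 12.28

12.3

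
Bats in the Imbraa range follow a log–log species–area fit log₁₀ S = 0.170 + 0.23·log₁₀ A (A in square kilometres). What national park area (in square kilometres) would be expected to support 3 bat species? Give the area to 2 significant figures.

3 = 1.479 × A^0.23  ⇒  A^0.23 = 3/1.479 = 2.028
ln A = ln(2.028) / 0.23 = 0.7072 / 0.23 = 3.0747
A = e^3.0747 ≈ 21.64 square kilometres

22 square kilometres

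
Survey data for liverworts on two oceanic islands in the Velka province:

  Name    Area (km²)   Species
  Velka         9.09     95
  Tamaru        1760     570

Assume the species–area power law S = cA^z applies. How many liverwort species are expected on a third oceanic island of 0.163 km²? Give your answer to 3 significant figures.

24.2

z = ln(570/95) / ln(1760/9.09) = 1.7918 / 5.2659 = 0.3403
c = 95 / 9.09^0.3403 = 95 / 2.119 = 44.83
S₃ = 44.83 × 0.163^0.3403 = 44.83 × 0.5394 ≈ 24.18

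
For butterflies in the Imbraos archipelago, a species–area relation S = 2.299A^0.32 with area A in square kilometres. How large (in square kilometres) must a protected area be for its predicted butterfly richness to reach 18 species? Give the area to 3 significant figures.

621 square kilometres

18 = 2.299 × A^0.32  ⇒  A^0.32 = 18/2.299 = 7.829
ln A = ln(7.829) / 0.32 = 2.0579 / 0.32 = 6.4309
A = e^6.4309 ≈ 620.8 square kilometres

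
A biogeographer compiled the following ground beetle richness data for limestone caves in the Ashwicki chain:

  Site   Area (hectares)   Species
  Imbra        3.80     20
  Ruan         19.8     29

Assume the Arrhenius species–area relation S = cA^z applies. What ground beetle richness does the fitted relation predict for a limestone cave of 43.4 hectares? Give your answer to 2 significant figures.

35

z = ln(29/20) / ln(19.8/3.8) = 0.3716 / 1.6507 = 0.2251
c = 20 / 3.8^0.2251 = 20 / 1.351 = 14.81
S₃ = 14.81 × 43.4^0.2251 = 14.81 × 2.337 ≈ 34.6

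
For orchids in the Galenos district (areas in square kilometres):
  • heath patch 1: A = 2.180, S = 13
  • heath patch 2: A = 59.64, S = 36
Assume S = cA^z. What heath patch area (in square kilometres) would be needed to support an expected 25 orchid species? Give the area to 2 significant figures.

z = ln(36/13) / ln(59.64/2.18) = 1.0186 / 3.3090 = 0.3078
c = 13 / 2.18^0.3078 = 13 / 1.271 = 10.23
A = (25/10.23)^(1/0.3078) ⇒ ln A = ln(2.444)/0.3078 = 2.9037
A = e^2.9037 ≈ 18.24 square kilometres

18 square kilometres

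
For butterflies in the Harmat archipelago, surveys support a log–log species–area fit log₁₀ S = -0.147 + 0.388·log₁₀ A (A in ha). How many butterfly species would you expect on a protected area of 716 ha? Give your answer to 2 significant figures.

9.1

S = 0.7129 × 716^0.388
ln S = ln 0.7129 + 0.388 × ln 716 = -0.3385 + 0.388 × 6.5737 = 2.2121
S = e^2.2121 ≈ 9.135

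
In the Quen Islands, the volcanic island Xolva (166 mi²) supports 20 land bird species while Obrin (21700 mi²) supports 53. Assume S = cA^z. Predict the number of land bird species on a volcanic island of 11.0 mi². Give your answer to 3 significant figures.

11.6

z = ln(53/20) / ln(21700/166) = 0.9746 / 4.8731 = 0.2000
c = 20 / 166^0.2000 = 20 / 2.78 = 7.195
S₃ = 7.195 × 11^0.2000 = 7.195 × 1.615 ≈ 11.62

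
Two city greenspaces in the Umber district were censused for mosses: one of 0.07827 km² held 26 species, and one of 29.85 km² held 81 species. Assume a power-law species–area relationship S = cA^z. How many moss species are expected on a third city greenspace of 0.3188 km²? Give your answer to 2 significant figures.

z = ln(81/26) / ln(29.85/0.07827) = 1.1364 / 5.9438 = 0.1912
c = 26 / 0.07827^0.1912 = 26 / 0.6144 = 42.32
S₃ = 42.32 × 0.3188^0.1912 = 42.32 × 0.8037 ≈ 34.01

34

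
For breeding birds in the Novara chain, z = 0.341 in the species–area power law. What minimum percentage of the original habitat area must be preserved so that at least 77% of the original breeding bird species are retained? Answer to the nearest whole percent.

Need (A_new/A_old)^0.341 = 0.77, so A_new/A_old = 0.77^(1/0.341) = 0.77^2.933
ln(A_new/A_old) = ln 0.77 / 0.341 = -0.2614 / 0.341 = -0.7665
A_new/A_old = e^-0.7665 ≈ 0.4647

46%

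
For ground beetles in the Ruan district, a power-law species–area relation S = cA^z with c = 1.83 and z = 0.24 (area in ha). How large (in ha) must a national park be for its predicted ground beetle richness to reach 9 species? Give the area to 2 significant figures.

9 = 1.83 × A^0.24  ⇒  A^0.24 = 9/1.83 = 4.918
ln A = ln(4.918) / 0.24 = 1.5929 / 0.24 = 6.6371
A = e^6.6371 ≈ 762.9 ha

760 ha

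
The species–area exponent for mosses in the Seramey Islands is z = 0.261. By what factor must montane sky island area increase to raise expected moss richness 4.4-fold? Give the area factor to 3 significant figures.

292

(A₂/A₁)^0.261 = 4.4, so A₂/A₁ = 4.4^(1/0.261) = 4.4^3.831
ln(A₂/A₁) = ln 4.4 / 0.261 = 1.4816 / 0.261 = 5.6766
A₂/A₁ = e^5.6766 ≈ 292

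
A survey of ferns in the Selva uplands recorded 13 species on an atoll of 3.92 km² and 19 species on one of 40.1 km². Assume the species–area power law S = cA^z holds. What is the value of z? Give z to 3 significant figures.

Taking logs: ln S = ln c + z ln A, so z = (ln S₂ − ln S₁)/(ln A₂ − ln A₁).
z = ln(19/13) / ln(40.1/3.92) = ln(1.462) / ln(10.23) = 0.3795 / 2.3253 = 0.1632

0.163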